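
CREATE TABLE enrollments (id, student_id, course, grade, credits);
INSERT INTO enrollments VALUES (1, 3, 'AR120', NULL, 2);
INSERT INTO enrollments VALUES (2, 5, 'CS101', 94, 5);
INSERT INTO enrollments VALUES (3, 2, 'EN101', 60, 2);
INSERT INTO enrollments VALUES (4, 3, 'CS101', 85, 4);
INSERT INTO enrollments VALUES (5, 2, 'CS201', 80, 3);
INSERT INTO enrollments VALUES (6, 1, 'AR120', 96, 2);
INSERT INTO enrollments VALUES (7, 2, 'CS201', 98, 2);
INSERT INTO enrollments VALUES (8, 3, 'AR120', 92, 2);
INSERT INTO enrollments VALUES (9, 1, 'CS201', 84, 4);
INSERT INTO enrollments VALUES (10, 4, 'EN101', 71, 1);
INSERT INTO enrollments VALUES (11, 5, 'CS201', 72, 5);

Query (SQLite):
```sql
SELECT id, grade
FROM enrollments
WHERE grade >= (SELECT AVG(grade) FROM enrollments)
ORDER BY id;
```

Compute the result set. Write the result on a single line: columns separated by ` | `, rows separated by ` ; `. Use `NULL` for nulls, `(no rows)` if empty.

Scalar subquery: AVG(grade) over all enrollments rows = 83.2.
Keep rows where grade >= that value.

2 | 94 ; 4 | 85 ; 6 | 96 ; 7 | 98 ; 8 | 92 ; 9 | 84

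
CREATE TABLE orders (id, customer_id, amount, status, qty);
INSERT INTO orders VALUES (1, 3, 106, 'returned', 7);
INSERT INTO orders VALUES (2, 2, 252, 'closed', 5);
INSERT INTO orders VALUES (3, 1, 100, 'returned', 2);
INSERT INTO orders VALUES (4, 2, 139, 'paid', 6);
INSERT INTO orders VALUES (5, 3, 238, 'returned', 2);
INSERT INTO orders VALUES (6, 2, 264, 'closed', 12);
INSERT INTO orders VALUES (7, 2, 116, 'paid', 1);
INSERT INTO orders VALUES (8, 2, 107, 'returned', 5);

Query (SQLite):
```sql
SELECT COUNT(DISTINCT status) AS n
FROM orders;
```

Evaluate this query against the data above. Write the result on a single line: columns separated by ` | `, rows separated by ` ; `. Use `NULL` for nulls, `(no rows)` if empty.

Count distinct non-NULL status values.

3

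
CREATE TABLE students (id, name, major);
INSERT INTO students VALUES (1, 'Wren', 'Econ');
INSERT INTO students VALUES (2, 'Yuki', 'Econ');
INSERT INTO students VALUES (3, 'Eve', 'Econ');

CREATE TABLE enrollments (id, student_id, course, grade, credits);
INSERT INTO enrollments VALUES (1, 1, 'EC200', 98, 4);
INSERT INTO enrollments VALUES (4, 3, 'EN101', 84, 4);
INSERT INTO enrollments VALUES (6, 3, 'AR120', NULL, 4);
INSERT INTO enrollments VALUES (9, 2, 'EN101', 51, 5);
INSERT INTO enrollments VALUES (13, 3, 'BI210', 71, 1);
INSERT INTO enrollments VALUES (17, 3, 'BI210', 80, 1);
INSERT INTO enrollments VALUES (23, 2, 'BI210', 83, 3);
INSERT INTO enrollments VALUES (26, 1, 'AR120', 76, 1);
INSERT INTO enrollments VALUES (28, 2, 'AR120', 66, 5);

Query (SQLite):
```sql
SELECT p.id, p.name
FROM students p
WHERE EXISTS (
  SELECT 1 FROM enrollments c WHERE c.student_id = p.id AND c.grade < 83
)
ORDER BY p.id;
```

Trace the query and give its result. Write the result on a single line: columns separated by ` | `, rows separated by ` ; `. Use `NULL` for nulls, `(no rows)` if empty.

For each students row, check whether any enrollments with matching student_id has grade < 83.
Keep rows where that is true.

1 | Wren ; 2 | Yuki ; 3 | Eve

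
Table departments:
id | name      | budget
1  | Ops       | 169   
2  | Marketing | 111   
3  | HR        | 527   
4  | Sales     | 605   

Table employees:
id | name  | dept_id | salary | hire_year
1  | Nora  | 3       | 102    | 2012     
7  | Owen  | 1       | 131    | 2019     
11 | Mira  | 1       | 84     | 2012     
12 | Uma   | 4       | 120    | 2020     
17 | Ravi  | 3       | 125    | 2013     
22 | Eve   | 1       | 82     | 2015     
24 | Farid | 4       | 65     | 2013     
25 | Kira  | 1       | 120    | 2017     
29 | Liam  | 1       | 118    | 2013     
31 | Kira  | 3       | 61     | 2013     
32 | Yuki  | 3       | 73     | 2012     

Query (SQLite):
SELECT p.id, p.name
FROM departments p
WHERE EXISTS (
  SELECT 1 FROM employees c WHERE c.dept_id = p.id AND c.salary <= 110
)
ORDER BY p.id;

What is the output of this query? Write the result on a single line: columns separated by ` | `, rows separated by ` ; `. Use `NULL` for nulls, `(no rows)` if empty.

For each departments row, check whether any employees with matching dept_id has salary <= 110.
Keep rows where that is true.

1 | Ops ; 3 | HR ; 4 | Sales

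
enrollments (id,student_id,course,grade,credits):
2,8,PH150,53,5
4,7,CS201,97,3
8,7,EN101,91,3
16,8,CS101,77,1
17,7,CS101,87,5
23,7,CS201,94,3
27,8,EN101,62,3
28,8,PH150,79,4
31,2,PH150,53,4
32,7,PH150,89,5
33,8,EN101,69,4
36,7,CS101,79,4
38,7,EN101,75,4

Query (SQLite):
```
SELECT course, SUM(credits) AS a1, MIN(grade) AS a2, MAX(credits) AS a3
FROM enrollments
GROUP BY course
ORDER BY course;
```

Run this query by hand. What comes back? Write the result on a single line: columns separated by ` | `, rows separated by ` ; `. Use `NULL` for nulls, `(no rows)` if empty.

Group enrollments by course.
Per group compute: SUM(credits), MIN(grade), MAX(credits).
  CS101: ids {16, 17, 36} → SUM(credits)=10, MIN(grade)=77, MAX(credits)=5
  CS201: ids {4, 23} → SUM(credits)=6, MIN(grade)=94, MAX(credits)=3
  EN101: ids {8, 27, 33, 38} → SUM(credits)=14, MIN(grade)=62, MAX(credits)=4
  PH150: ids {2, 28, 31, 32} → SUM(credits)=18, MIN(grade)=53, MAX(credits)=5

CS101 | 10 | 77 | 5 ; CS201 | 6 | 94 | 3 ; EN101 | 14 | 62 | 4 ; PH150 | 18 | 53 | 5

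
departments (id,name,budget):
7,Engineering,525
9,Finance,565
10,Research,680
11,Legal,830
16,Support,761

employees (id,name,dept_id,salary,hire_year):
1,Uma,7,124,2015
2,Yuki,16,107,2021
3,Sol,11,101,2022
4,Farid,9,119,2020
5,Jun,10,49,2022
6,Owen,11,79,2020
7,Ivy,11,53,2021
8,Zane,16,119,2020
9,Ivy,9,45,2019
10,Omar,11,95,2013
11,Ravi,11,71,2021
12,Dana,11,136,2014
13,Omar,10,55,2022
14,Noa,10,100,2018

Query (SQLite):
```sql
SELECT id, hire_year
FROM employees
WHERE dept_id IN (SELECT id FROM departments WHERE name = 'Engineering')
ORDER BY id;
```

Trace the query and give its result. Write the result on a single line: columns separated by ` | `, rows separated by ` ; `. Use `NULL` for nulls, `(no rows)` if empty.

1 | 2015

Inner query: departments.id where name = 'Engineering'.
Outer: keep employees rows whose dept_id is in that set.
Inner query → {7}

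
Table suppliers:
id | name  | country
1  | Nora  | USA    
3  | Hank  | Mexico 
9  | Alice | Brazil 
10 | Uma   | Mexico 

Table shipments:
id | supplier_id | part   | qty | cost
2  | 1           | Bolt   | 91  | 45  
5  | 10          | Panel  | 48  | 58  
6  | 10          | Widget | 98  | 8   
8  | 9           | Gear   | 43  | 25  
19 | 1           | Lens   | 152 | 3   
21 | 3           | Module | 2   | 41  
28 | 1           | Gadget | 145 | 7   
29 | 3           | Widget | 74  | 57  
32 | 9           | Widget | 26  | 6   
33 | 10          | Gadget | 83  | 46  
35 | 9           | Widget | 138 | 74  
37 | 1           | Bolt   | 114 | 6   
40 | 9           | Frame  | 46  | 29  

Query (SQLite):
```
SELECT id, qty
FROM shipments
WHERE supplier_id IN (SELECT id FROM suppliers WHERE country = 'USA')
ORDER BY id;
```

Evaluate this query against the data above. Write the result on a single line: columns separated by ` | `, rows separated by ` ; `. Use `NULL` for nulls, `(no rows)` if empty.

2 | 91 ; 19 | 152 ; 28 | 145 ; 37 | 114

Inner query: suppliers.id where country = 'USA'.
Outer: keep shipments rows whose supplier_id is in that set.
Inner query → {1}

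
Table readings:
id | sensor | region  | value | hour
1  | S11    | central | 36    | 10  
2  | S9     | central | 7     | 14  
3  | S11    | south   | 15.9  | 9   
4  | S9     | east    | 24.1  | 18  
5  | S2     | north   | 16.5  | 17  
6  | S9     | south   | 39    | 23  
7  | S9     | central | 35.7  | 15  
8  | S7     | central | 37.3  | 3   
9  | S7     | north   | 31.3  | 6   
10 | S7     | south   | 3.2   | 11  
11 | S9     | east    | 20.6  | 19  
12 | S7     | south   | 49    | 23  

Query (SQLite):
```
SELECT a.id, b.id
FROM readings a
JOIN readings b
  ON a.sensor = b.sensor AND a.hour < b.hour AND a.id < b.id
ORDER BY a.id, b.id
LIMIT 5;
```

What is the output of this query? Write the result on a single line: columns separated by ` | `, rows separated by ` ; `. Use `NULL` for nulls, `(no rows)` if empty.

2 | 4 ; 2 | 6 ; 2 | 7 ; 2 | 11 ; 4 | 6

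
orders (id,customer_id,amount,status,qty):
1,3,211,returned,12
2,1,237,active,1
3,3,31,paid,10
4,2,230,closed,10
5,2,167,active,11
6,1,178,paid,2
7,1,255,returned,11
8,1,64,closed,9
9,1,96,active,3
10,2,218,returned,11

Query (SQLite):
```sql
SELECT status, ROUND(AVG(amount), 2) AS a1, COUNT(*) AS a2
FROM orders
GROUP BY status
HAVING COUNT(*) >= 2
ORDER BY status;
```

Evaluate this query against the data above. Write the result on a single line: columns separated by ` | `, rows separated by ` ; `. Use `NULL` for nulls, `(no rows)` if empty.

Group orders by status.
Per group compute: ROUND(AVG(amount), 2), COUNT(*).
HAVING: drop groups with fewer than 2 rows.
  active: ids {2, 5, 9} → ROUND(AVG(amount), 2)=166.67, COUNT(*)=3
  closed: ids {4, 8} → ROUND(AVG(amount), 2)=147, COUNT(*)=2
  paid: ids {3, 6} → ROUND(AVG(amount), 2)=104.5, COUNT(*)=2
  returned: ids {1, 7, 10} → ROUND(AVG(amount), 2)=228, COUNT(*)=3

active | 166.67 | 3 ; closed | 147 | 2 ; paid | 104.5 | 2 ; returned | 228 | 3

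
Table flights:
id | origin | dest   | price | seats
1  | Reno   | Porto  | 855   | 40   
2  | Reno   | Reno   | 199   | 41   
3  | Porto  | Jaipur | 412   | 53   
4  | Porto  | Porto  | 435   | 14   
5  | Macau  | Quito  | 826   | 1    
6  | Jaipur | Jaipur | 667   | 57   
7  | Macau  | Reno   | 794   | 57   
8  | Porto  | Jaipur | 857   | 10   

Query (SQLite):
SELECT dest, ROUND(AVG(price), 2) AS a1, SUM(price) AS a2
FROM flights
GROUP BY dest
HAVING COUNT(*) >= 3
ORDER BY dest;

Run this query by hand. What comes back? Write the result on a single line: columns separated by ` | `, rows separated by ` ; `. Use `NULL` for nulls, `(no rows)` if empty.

Jaipur | 645.33 | 1936

Group flights by dest.
Per group compute: ROUND(AVG(price), 2), SUM(price).
HAVING: drop groups with fewer than 3 rows.
  Jaipur: ids {3, 6, 8} → ROUND(AVG(price), 2)=645.33, SUM(price)=1936
  Porto: ids {1, 4} → ROUND(AVG(price), 2)=645, SUM(price)=1290
  Quito: ids {5} → ROUND(AVG(price), 2)=826, SUM(price)=826
  Reno: ids {2, 7} → ROUND(AVG(price), 2)=496.5, SUM(price)=993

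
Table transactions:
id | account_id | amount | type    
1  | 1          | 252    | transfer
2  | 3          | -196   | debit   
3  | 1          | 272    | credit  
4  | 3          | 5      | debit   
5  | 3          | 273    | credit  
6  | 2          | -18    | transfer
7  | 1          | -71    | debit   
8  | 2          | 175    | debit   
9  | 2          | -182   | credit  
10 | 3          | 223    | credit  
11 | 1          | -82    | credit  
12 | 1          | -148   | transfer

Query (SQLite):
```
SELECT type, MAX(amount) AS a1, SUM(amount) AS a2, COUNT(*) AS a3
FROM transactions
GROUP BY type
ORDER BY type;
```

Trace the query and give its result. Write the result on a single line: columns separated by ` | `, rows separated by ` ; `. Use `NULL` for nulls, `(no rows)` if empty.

Group transactions by type.
Per group compute: MAX(amount), SUM(amount), COUNT(*).
  credit: ids {3, 5, 9, 10, 11} → MAX(amount)=273, SUM(amount)=504, COUNT(*)=5
  debit: ids {2, 4, 7, 8} → MAX(amount)=175, SUM(amount)=-87, COUNT(*)=4
  transfer: ids {1, 6, 12} → MAX(amount)=252, SUM(amount)=86, COUNT(*)=3

credit | 273 | 504 | 5 ; debit | 175 | -87 | 4 ; transfer | 252 | 86 | 3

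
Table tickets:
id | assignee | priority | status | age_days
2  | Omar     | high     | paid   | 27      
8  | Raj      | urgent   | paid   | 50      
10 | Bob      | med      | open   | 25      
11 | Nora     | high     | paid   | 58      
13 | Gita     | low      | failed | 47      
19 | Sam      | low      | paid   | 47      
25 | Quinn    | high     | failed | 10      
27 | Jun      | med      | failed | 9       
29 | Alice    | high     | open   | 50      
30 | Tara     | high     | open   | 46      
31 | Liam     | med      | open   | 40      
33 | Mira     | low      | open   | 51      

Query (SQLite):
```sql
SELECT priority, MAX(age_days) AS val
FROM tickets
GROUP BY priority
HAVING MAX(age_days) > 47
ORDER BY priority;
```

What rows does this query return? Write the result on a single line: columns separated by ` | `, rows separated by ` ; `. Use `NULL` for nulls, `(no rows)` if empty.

Partition tickets by priority; compute MAX(age_days) within each group.
HAVING: keep groups where MAX(age_days) > 47.
  high: ids {2, 11, 25, 29, 30} → MAX(age_days)=58
  low: ids {13, 19, 33} → MAX(age_days)=51
  med: ids {10, 27, 31} → MAX(age_days)=40
  urgent: ids {8} → MAX(age_days)=50

high | 58 ; low | 51 ; urgent | 50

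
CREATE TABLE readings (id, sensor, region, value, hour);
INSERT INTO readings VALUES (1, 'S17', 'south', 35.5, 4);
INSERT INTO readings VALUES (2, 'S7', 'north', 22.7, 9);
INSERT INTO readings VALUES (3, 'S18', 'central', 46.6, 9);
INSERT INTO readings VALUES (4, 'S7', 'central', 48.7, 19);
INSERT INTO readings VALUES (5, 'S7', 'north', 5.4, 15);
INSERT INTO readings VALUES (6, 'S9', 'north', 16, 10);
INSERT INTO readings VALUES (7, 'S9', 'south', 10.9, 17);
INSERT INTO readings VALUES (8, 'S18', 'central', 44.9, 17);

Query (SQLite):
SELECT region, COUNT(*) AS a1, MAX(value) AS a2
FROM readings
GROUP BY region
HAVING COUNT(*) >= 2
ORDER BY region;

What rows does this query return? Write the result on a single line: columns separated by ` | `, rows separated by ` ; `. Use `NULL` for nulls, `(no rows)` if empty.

central | 3 | 48.7 ; north | 3 | 22.7 ; south | 2 | 35.5

Group readings by region.
Per group compute: COUNT(*), MAX(value).
HAVING: drop groups with fewer than 2 rows.
  central: ids {3, 4, 8} → COUNT(*)=3, MAX(value)=48.7
  north: ids {2, 5, 6} → COUNT(*)=3, MAX(value)=22.7
  south: ids {1, 7} → COUNT(*)=2, MAX(value)=35.5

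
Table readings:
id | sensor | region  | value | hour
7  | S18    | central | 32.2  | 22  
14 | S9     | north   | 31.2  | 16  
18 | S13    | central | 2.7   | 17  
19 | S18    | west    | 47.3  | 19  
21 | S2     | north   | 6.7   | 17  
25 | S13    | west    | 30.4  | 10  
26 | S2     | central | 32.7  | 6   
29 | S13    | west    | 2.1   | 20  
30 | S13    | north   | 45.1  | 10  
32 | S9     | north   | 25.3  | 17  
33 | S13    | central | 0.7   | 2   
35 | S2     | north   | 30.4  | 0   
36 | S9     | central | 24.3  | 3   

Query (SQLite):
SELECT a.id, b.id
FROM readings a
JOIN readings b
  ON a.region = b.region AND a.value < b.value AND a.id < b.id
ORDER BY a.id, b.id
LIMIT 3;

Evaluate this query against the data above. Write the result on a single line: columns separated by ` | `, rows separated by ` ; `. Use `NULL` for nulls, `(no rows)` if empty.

7 | 26 ; 14 | 30 ; 18 | 26

Pairs (a,b) with same region, a.value < b.value, a.id < b.id.
region groups: central:{7,18,26,33,36} north:{14,21,30,32,35} west:{19,25,29}
Ordered by (a.id, b.id); first 3.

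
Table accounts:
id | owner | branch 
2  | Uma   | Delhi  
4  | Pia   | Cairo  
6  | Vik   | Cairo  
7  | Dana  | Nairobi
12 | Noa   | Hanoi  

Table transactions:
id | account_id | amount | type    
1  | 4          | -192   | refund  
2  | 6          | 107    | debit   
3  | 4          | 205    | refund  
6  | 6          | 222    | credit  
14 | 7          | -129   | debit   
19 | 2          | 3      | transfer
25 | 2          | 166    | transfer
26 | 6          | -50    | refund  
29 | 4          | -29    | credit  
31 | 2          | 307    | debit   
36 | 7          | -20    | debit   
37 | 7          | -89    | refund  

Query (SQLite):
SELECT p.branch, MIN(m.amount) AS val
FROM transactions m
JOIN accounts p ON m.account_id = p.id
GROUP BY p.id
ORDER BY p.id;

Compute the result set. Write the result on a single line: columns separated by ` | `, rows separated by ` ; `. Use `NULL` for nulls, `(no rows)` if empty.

Join each transactions row to its accounts via account_id.
Group joined rows by accounts.id; compute MIN(m.amount) per group.
  2: ids {19, 25, 31} → MIN(m.amount)=3
  4: ids {1, 3, 29} → MIN(m.amount)=-192
  6: ids {2, 6, 26} → MIN(m.amount)=-50
  7: ids {14, 36, 37} → MIN(m.amount)=-129

Delhi | 3 ; Cairo | -192 ; Cairo | -50 ; Nairobi | -129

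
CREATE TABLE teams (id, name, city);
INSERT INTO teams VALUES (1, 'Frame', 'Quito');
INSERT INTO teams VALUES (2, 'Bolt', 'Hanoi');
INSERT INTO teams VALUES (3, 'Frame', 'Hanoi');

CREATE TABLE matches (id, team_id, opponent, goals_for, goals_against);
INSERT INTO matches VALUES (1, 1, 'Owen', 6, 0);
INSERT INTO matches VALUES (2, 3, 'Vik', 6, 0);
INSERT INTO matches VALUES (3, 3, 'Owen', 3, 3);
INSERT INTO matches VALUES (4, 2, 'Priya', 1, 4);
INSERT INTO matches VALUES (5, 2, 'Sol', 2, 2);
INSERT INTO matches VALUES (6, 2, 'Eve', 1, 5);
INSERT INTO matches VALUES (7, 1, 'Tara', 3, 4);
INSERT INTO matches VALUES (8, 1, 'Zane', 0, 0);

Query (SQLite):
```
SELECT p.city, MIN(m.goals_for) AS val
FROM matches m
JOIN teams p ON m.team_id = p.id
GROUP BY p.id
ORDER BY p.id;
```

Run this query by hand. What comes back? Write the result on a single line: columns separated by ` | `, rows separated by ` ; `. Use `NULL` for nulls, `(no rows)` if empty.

Quito | 0 ; Hanoi | 1 ; Hanoi | 3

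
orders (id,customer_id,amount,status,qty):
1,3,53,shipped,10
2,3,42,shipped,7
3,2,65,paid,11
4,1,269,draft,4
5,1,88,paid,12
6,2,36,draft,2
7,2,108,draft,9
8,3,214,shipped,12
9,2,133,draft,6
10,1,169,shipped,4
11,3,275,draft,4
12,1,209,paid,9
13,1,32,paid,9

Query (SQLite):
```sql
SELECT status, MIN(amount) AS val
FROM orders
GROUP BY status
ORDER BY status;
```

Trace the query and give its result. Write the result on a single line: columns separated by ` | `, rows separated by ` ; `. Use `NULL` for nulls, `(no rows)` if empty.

draft | 36 ; paid | 32 ; shipped | 42

Partition orders by status; compute MIN(amount) within each group.
  draft: ids {4, 6, 7, 9, 11} → MIN(amount)=36
  paid: ids {3, 5, 12, 13} → MIN(amount)=32
  shipped: ids {1, 2, 8, 10} → MIN(amount)=42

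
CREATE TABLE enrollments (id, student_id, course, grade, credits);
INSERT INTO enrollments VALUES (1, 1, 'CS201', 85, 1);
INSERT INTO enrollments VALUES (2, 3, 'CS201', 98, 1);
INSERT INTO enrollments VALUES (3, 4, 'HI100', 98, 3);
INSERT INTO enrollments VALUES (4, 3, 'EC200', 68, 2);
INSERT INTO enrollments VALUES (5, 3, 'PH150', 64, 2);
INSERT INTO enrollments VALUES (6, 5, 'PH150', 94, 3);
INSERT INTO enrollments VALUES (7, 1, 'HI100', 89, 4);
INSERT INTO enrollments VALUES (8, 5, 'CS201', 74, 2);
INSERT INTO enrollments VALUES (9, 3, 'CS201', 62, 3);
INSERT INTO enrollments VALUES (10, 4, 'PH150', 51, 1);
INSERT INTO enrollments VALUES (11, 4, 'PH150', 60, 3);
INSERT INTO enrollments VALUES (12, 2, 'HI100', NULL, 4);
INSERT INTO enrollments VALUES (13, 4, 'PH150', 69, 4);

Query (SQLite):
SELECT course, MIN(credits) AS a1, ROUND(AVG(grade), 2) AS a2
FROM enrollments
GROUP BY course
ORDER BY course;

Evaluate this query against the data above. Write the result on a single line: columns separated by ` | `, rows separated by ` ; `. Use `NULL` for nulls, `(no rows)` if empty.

Group enrollments by course.
Per group compute: MIN(credits), ROUND(AVG(grade), 2).
  CS201: ids {1, 2, 8, 9} → MIN(credits)=1, ROUND(AVG(grade), 2)=79.75
  EC200: ids {4} → MIN(credits)=2, ROUND(AVG(grade), 2)=68
  HI100: ids {3, 7, 12} → MIN(credits)=3, ROUND(AVG(grade), 2)=93.5
  PH150: ids {5, 6, 10, 11, 13} → MIN(credits)=1, ROUND(AVG(grade), 2)=67.6

CS201 | 1 | 79.75 ; EC200 | 2 | 68 ; HI100 | 3 | 93.5 ; PH150 | 1 | 67.6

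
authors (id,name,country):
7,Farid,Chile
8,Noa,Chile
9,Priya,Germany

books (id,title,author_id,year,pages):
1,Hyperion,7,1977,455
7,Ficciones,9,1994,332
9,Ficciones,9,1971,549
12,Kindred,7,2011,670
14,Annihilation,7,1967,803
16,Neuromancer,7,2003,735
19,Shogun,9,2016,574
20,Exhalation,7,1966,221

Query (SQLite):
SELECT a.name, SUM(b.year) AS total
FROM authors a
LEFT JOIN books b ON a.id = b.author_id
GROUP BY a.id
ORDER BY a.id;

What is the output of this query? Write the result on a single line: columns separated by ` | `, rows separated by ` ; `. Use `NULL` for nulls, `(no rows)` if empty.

LEFT JOIN keeps every authors row; unmatched ones get NULL for books columns.
Group by authors.id and compute SUM(b.year). SUM over an all-NULL group is NULL.
  7: ids {1, 12, 14, 16, 20} → SUM(b.year)=9924
  8: ids {—} → SUM(b.year)=NULL
  9: ids {7, 9, 19} → SUM(b.year)=5981

Farid | 9924 ; Noa | NULL ; Priya | 5981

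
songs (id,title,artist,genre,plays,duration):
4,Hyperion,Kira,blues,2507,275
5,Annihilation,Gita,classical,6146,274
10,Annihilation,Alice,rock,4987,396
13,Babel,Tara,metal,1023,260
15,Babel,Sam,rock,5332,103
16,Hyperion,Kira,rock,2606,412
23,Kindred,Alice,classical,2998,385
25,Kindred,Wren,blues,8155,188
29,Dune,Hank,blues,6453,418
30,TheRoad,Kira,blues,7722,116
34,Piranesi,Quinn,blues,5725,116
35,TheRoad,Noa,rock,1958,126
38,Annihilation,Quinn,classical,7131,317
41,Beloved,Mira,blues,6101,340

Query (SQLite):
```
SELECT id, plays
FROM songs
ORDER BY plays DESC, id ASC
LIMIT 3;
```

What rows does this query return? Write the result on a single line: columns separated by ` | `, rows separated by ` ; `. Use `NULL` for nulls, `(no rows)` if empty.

Sort by plays desc, tiebreak id asc: (8155, id=25), (7722, id=30), (7131, id=38), (6453, id=29), (6146, id=5), (6101, id=41) …. Take first 3.

25 | 8155 ; 30 | 7722 ; 38 | 7131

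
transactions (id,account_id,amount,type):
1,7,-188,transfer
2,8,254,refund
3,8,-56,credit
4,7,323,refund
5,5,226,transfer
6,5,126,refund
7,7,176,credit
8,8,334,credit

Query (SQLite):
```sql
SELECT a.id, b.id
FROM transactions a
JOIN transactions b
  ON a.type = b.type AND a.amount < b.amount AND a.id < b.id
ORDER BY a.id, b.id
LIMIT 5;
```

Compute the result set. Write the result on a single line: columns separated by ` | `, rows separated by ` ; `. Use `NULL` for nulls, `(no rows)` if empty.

1 | 5 ; 2 | 4 ; 3 | 7 ; 3 | 8 ; 7 | 8

Pairs (a,b) with same type, a.amount < b.amount, a.id < b.id.
type groups: credit:{3,7,8} refund:{2,4,6} transfer:{1,5}
Ordered by (a.id, b.id); first 5.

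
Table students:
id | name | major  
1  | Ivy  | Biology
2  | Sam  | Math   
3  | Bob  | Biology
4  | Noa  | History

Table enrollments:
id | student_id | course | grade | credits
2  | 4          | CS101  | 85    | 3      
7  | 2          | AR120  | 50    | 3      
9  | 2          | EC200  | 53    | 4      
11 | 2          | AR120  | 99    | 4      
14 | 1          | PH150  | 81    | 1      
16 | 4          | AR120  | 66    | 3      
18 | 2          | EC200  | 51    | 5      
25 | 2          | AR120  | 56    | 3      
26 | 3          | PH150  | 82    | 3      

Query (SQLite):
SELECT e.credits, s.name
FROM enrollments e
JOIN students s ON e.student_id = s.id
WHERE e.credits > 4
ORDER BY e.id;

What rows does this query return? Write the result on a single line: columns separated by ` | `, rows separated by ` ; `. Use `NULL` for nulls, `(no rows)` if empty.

5 | Sam

Each enrollments row matches the students row where student_id = students.id.
Then keep rows with e.credits > 4.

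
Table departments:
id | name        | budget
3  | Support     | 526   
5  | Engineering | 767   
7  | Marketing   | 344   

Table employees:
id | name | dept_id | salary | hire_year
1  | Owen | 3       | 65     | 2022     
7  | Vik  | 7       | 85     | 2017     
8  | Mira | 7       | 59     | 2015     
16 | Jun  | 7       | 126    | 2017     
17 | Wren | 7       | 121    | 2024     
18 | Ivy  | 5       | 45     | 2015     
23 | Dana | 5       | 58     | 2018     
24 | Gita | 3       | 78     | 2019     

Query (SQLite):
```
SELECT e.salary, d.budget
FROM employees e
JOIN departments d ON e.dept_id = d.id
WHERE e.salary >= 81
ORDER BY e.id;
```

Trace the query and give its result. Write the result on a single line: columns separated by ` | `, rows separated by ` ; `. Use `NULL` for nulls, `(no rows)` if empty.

85 | 344 ; 126 | 344 ; 121 | 344

Each employees row matches the departments row where dept_id = departments.id.
Then keep rows with e.salary >= 81.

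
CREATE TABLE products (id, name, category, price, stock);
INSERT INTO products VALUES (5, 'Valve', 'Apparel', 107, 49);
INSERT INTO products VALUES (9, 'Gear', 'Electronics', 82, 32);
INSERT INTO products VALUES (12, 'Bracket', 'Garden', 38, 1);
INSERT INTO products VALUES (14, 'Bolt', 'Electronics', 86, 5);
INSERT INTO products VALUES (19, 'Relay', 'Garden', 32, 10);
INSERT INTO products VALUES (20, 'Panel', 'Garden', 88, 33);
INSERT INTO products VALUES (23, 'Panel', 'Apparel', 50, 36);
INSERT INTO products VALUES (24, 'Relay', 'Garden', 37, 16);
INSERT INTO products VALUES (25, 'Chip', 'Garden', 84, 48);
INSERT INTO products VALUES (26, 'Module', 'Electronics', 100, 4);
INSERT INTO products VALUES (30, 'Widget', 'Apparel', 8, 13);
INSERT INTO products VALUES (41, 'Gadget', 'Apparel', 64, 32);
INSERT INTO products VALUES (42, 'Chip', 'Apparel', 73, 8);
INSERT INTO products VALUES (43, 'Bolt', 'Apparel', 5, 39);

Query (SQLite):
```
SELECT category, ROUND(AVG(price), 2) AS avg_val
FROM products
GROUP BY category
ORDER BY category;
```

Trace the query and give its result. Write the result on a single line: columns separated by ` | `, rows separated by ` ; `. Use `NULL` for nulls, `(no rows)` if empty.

Partition products by category; compute ROUND(AVG(price), 2) within each group.
  Apparel: ids {5, 23, 30, 41, 42, 43} → ROUND(AVG(price), 2)=51.17
  Electronics: ids {9, 14, 26} → ROUND(AVG(price), 2)=89.33
  Garden: ids {12, 19, 20, 24, 25} → ROUND(AVG(price), 2)=55.8

Apparel | 51.17 ; Electronics | 89.33 ; Garden | 55.8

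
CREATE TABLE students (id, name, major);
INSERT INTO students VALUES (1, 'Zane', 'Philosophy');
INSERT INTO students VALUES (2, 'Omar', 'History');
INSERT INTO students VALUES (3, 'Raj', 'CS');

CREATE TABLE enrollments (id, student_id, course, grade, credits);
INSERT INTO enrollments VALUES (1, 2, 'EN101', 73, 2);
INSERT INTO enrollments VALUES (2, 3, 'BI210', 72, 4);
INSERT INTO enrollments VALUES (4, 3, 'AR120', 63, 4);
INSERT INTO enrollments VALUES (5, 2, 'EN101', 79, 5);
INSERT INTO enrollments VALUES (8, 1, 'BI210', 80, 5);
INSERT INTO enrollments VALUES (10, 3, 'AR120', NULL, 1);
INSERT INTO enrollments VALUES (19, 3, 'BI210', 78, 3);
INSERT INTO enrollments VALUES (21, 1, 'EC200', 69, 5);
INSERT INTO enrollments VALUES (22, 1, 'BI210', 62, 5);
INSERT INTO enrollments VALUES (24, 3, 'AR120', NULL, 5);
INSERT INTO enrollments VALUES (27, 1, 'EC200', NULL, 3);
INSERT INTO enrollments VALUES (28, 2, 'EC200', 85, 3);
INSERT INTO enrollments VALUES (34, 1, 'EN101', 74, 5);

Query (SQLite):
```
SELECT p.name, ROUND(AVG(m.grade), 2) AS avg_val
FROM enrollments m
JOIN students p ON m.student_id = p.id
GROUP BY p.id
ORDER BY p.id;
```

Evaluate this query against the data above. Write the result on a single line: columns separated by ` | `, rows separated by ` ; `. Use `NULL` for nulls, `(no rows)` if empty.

Zane | 71.25 ; Omar | 79 ; Raj | 71

Join each enrollments row to its students via student_id.
Group joined rows by students.id; compute ROUND(AVG(m.grade), 2) per group.
  1: ids {8, 21, 22, 27, 34} → ROUND(AVG(m.grade), 2)=71.25
  2: ids {1, 5, 28} → ROUND(AVG(m.grade), 2)=79
  3: ids {2, 4, 10, 19, 24} → ROUND(AVG(m.grade), 2)=71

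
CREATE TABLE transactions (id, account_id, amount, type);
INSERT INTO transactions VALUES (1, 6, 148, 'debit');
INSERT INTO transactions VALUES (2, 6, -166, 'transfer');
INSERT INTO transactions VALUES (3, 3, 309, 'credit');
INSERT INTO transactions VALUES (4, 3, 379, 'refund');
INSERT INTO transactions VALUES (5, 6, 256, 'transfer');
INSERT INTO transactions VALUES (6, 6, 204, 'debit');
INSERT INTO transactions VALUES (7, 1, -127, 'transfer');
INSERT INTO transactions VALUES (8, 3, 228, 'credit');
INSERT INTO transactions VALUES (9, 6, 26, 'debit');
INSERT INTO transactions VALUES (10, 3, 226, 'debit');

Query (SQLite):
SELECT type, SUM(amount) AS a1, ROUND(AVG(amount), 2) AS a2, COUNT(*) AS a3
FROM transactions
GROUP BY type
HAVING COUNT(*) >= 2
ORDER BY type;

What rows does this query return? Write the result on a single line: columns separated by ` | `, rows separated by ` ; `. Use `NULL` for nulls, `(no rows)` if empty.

Group transactions by type.
Per group compute: SUM(amount), ROUND(AVG(amount), 2), COUNT(*).
HAVING: drop groups with fewer than 2 rows.
  credit: ids {3, 8} → SUM(amount)=537, ROUND(AVG(amount), 2)=268.5, COUNT(*)=2
  debit: ids {1, 6, 9, 10} → SUM(amount)=604, ROUND(AVG(amount), 2)=151, COUNT(*)=4
  refund: ids {4} → SUM(amount)=379, ROUND(AVG(amount), 2)=379, COUNT(*)=1
  transfer: ids {2, 5, 7} → SUM(amount)=-37, ROUND(AVG(amount), 2)=-12.33, COUNT(*)=3

credit | 537 | 268.5 | 2 ; debit | 604 | 151 | 4 ; transfer | -37 | -12.33 | 3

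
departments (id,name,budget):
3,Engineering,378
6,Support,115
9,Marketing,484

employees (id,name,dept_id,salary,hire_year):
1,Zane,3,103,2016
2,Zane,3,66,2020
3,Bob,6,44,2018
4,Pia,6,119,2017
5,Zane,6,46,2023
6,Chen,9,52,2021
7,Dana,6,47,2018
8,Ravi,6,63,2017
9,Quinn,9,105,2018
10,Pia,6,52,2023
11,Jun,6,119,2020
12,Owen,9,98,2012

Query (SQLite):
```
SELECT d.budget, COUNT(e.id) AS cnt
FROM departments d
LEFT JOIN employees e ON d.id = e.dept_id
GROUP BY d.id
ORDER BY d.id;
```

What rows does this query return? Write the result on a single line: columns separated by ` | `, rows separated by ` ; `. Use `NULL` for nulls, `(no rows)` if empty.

378 | 2 ; 115 | 7 ; 484 | 3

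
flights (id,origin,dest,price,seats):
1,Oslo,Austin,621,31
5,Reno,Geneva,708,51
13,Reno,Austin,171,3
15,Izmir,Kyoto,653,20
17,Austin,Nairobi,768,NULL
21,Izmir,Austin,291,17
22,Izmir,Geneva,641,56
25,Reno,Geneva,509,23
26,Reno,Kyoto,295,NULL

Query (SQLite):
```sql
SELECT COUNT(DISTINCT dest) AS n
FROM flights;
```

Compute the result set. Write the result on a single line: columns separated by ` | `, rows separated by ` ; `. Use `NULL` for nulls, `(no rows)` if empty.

4

Count distinct non-NULL dest values.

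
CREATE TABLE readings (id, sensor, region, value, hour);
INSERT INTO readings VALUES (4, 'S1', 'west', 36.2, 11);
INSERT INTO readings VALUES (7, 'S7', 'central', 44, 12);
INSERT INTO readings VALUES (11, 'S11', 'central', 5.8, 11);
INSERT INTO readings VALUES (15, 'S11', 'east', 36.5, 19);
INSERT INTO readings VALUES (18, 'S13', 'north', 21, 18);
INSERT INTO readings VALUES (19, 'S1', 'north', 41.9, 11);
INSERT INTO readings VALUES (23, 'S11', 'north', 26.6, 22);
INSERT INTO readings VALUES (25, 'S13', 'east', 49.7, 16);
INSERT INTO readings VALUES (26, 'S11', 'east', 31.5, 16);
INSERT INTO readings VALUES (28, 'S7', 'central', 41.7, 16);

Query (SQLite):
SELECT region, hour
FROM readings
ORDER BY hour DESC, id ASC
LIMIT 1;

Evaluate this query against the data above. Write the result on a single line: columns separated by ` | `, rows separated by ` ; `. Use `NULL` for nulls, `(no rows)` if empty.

north | 22

Sort by hour desc, tiebreak id asc: (22, id=23), (19, id=15), (18, id=18), (16, id=25) …. Take first 1.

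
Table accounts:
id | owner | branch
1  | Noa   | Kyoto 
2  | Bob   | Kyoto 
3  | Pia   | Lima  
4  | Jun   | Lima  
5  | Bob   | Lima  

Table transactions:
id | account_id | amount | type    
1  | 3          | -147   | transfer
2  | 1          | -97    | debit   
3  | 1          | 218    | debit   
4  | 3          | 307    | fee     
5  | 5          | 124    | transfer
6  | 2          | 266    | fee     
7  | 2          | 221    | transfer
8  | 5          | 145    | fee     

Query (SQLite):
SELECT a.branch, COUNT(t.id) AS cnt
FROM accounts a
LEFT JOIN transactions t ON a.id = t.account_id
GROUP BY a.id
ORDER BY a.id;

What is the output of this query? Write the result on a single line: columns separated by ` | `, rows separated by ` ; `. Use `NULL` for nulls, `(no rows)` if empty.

LEFT JOIN keeps every accounts row; unmatched ones get NULL for transactions columns.
Group by accounts.id and compute COUNT(t.id). COUNT(col) of an all-NULL group is 0.
  1: ids {2, 3} → COUNT(t.id)=2
  2: ids {6, 7} → COUNT(t.id)=2
  3: ids {1, 4} → COUNT(t.id)=2
  4: ids {—} → COUNT(t.id)=0
  5: ids {5, 8} → COUNT(t.id)=2

Kyoto | 2 ; Kyoto | 2 ; Lima | 2 ; Lima | 0 ; Lima | 2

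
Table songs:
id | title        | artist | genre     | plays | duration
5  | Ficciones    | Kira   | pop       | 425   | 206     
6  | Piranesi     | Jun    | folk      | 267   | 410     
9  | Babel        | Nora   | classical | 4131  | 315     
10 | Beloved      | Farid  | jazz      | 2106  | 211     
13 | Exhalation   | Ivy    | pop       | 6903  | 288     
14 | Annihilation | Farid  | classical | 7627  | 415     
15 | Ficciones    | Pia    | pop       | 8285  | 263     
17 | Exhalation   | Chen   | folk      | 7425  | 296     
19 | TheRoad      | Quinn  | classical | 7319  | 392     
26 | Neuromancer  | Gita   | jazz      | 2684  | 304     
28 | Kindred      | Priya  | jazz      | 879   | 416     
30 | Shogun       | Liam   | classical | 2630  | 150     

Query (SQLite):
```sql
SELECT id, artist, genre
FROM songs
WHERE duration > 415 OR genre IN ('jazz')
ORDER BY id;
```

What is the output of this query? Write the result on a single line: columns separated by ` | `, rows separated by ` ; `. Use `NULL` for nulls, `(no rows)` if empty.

duration > 415: ids {28}
genre IN ('jazz'): ids {10, 26, 28}
Combine with OR.

10 | Farid | jazz ; 26 | Gita | jazz ; 28 | Priya | jazz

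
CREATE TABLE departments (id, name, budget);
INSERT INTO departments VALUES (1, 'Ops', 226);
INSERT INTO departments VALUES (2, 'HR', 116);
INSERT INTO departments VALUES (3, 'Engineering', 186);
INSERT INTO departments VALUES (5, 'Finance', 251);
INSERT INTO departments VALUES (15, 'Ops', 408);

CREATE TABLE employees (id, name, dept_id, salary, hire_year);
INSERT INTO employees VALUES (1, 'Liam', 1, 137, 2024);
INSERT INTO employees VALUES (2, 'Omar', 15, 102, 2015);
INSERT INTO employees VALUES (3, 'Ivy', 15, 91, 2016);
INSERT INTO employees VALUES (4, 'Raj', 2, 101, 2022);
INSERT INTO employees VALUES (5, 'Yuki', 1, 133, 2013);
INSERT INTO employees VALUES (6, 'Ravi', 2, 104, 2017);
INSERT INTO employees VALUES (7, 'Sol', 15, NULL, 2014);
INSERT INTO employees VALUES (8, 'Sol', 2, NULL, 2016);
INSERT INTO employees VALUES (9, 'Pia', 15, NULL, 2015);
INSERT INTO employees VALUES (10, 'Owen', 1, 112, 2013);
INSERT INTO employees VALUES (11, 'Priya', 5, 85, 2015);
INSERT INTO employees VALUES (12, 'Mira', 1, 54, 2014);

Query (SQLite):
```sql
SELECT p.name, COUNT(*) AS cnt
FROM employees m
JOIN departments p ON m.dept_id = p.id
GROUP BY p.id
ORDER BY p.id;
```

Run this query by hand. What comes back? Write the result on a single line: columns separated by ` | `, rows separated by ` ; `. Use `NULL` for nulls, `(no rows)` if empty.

Join each employees row to its departments via dept_id.
Group joined rows by departments.id; compute COUNT(*) per group.
  1: ids {1, 5, 10, 12} → COUNT(*)=4
  2: ids {4, 6, 8} → COUNT(*)=3
  5: ids {11} → COUNT(*)=1
  15: ids {2, 3, 7, 9} → COUNT(*)=4

Ops | 4 ; HR | 3 ; Finance | 1 ; Ops | 4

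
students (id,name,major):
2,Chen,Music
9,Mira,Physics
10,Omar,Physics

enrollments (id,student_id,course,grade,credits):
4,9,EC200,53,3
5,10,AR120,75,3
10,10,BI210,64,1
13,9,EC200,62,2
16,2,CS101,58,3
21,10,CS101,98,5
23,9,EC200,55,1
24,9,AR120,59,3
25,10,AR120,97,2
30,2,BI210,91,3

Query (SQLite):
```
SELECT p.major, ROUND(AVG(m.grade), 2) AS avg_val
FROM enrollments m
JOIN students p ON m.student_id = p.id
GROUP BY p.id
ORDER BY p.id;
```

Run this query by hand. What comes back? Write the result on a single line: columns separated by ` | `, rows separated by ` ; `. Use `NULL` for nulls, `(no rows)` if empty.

Join each enrollments row to its students via student_id.
Group joined rows by students.id; compute ROUND(AVG(m.grade), 2) per group.
  2: ids {16, 30} → ROUND(AVG(m.grade), 2)=74.5
  9: ids {4, 13, 23, 24} → ROUND(AVG(m.grade), 2)=57.25
  10: ids {5, 10, 21, 25} → ROUND(AVG(m.grade), 2)=83.5

Music | 74.5 ; Physics | 57.25 ; Physics | 83.5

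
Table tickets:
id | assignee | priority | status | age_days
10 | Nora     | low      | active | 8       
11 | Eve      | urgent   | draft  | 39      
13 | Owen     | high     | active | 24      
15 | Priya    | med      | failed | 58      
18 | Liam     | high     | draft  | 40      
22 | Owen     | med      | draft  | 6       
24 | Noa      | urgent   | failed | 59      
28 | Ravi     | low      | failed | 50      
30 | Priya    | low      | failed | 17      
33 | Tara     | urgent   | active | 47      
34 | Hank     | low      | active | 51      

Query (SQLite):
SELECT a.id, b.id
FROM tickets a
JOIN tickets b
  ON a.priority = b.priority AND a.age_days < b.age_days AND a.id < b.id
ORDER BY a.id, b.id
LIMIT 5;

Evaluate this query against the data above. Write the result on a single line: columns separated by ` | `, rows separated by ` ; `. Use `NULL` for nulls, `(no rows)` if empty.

10 | 28 ; 10 | 30 ; 10 | 34 ; 11 | 24 ; 11 | 33

Pairs (a,b) with same priority, a.age_days < b.age_days, a.id < b.id.
priority groups: high:{13,18} low:{10,28,30,34} med:{15,22} urgent:{11,24,33}
Ordered by (a.id, b.id); first 5.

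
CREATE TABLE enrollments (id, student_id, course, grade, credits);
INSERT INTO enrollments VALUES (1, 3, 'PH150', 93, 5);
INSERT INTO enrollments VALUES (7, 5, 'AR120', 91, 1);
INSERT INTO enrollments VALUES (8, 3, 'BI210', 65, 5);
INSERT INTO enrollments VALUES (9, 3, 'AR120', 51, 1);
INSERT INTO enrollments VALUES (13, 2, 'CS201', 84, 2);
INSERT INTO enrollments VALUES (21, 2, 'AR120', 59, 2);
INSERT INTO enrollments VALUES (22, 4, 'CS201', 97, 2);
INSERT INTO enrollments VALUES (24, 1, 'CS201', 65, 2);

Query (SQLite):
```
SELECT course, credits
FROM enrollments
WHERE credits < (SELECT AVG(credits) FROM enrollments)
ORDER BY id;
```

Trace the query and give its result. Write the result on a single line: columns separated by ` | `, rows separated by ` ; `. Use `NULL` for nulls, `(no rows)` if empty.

AR120 | 1 ; AR120 | 1 ; CS201 | 2 ; AR120 | 2 ; CS201 | 2 ; CS201 | 2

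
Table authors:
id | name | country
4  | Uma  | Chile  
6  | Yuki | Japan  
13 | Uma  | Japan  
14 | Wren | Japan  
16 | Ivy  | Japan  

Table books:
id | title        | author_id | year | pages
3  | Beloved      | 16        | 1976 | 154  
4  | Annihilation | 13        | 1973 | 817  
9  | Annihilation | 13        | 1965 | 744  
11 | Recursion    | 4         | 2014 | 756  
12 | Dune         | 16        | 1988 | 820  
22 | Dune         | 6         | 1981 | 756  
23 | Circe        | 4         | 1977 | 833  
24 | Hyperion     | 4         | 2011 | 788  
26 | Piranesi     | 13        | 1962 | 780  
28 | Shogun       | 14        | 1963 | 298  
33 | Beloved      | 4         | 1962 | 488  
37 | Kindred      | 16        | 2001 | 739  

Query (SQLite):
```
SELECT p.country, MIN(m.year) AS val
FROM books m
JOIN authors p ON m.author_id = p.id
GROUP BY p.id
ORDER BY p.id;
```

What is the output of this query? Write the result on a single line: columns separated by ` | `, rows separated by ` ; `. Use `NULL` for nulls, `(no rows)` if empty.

Chile | 1962 ; Japan | 1981 ; Japan | 1962 ; Japan | 1963 ; Japan | 1976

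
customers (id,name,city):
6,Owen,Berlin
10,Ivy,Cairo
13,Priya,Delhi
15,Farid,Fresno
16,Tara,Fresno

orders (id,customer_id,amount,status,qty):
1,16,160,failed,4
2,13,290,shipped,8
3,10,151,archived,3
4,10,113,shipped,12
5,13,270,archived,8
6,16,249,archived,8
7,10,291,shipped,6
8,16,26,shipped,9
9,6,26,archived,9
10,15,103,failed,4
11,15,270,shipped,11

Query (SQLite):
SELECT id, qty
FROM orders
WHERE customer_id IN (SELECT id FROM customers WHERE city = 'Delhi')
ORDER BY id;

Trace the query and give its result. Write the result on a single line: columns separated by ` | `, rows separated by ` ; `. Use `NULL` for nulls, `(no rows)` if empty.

Inner query: customers.id where city = 'Delhi'.
Outer: keep orders rows whose customer_id is in that set.
Inner query → {13}

2 | 8 ; 5 | 8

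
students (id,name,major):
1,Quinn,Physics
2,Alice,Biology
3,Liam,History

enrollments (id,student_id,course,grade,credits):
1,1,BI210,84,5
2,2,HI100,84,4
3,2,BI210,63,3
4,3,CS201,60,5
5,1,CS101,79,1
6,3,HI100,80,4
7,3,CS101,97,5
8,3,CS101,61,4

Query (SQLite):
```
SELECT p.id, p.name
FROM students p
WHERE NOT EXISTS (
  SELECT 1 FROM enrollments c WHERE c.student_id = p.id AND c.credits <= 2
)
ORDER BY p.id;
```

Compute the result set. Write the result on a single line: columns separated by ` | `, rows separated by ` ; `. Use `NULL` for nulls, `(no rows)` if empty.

For each students row, check whether any enrollments with matching student_id has credits <= 2.
Keep rows where that is false.

2 | Alice ; 3 | Liam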